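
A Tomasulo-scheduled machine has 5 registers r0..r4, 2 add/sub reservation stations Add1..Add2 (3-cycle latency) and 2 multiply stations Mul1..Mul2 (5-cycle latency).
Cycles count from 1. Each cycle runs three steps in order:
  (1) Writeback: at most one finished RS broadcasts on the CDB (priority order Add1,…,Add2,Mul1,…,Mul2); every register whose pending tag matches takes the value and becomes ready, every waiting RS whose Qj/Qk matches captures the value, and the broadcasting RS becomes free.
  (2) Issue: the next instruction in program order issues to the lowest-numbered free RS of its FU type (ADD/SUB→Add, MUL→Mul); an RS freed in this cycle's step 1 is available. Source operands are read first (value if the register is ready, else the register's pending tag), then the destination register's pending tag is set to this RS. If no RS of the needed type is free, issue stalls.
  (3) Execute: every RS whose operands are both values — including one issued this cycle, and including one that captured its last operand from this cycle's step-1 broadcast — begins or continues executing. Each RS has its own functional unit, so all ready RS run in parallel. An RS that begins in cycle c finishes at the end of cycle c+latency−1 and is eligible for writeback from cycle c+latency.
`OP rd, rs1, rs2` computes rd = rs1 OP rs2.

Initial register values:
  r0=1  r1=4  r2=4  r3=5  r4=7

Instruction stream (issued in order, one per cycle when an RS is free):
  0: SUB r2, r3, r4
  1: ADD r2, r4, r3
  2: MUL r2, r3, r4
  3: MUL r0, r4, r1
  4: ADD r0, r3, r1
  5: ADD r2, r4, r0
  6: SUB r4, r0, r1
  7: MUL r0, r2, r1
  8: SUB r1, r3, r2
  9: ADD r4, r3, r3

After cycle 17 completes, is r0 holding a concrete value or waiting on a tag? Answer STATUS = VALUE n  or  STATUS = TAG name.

  c1: issue SUB r2<-Add1  regs: r0:1,r1:4,r2:Add1,r3:5,r4:7
  c2: issue ADD r2<-Add2  regs: r0:1,r1:4,r2:Add2,r3:5,r4:7
  c3: issue MUL r2<-Mul1  regs: r0:1,r1:4,r2:Mul1,r3:5,r4:7
  c4: CDB Add1=-2; issue MUL r0<-Mul2  regs: r0:Mul2,r1:4,r2:Mul1,r3:5,r4:7
  c5: CDB Add2=12; issue ADD r0<-Add1  regs: r0:Add1,r1:4,r2:Mul1,r3:5,r4:7
  c6: issue ADD r2<-Add2  regs: r0:Add1,r1:4,r2:Add2,r3:5,r4:7
  c7: stall  regs: r0:Add1,r1:4,r2:Add2,r3:5,r4:7
  c8: CDB Add1=9; issue SUB r4<-Add1  regs: r0:9,r1:4,r2:Add2,r3:5,r4:Add1
  c9: CDB Mul1=35; issue MUL r0<-Mul1  regs: r0:Mul1,r1:4,r2:Add2,r3:5,r4:Add1
  c10: CDB Mul2=28; stall  regs: r0:Mul1,r1:4,r2:Add2,r3:5,r4:Add1
  c11: CDB Add1=5; issue SUB r1<-Add1  regs: r0:Mul1,r1:Add1,r2:Add2,r3:5,r4:5
  c12: CDB Add2=16; issue ADD r4<-Add2  regs: r0:Mul1,r1:Add1,r2:16,r3:5,r4:Add2
  c13: -  regs: r0:Mul1,r1:Add1,r2:16,r3:5,r4:Add2
  c14: -  regs: r0:Mul1,r1:Add1,r2:16,r3:5,r4:Add2
  c15: CDB Add1=-11  regs: r0:Mul1,r1:-11,r2:16,r3:5,r4:Add2
  c16: CDB Add2=10  regs: r0:Mul1,r1:-11,r2:16,r3:5,r4:10
  c17: CDB Mul1=64  regs: r0:64,r1:-11,r2:16,r3:5,r4:10

STATUS = VALUE 64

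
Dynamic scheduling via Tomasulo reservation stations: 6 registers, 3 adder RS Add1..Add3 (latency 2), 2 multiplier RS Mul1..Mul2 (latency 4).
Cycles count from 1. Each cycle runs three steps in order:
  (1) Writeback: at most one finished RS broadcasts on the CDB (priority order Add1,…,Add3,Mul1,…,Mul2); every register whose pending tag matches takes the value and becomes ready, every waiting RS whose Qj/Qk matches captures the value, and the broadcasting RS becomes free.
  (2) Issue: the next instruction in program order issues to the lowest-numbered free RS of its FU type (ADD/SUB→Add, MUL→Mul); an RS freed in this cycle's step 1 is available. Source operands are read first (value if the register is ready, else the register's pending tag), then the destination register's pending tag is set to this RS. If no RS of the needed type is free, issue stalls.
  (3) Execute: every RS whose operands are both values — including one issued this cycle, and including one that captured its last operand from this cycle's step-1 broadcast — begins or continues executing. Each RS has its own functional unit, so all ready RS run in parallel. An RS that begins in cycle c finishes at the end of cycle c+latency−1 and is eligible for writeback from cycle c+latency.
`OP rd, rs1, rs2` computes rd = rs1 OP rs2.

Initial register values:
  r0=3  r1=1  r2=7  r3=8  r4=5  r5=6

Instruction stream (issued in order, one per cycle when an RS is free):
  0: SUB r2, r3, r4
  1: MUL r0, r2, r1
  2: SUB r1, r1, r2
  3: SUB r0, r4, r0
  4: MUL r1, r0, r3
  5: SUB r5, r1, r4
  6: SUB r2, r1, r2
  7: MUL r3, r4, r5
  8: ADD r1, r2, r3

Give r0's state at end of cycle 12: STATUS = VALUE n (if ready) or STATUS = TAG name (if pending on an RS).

STATUS = VALUE 2

c1: issue SUB r2<-Add1 | r0:3,r1:1,r2:Add1,r3:8,r4:5,r5:6
c2: issue MUL r0<-Mul1 | r0:Mul1,r1:1,r2:Add1,r3:8,r4:5,r5:6
c3: CDB Add1=3; issue SUB r1<-Add1 | r0:Mul1,r1:Add1,r2:3,r3:8,r4:5,r5:6
c4: issue SUB r0<-Add2 | r0:Add2,r1:Add1,r2:3,r3:8,r4:5,r5:6
c5: CDB Add1=-2; issue MUL r1<-Mul2 | r0:Add2,r1:Mul2,r2:3,r3:8,r4:5,r5:6
c6: issue SUB r5<-Add1 | r0:Add2,r1:Mul2,r2:3,r3:8,r4:5,r5:Add1
c7: CDB Mul1=3; issue SUB r2<-Add3 | r0:Add2,r1:Mul2,r2:Add3,r3:8,r4:5,r5:Add1
c8: issue MUL r3<-Mul1 | r0:Add2,r1:Mul2,r2:Add3,r3:Mul1,r4:5,r5:Add1
c9: CDB Add2=2; issue ADD r1<-Add2 | r0:2,r1:Add2,r2:Add3,r3:Mul1,r4:5,r5:Add1
c10: - | r0:2,r1:Add2,r2:Add3,r3:Mul1,r4:5,r5:Add1
c11: - | r0:2,r1:Add2,r2:Add3,r3:Mul1,r4:5,r5:Add1
c12: - | r0:2,r1:Add2,r2:Add3,r3:Mul1,r4:5,r5:Add1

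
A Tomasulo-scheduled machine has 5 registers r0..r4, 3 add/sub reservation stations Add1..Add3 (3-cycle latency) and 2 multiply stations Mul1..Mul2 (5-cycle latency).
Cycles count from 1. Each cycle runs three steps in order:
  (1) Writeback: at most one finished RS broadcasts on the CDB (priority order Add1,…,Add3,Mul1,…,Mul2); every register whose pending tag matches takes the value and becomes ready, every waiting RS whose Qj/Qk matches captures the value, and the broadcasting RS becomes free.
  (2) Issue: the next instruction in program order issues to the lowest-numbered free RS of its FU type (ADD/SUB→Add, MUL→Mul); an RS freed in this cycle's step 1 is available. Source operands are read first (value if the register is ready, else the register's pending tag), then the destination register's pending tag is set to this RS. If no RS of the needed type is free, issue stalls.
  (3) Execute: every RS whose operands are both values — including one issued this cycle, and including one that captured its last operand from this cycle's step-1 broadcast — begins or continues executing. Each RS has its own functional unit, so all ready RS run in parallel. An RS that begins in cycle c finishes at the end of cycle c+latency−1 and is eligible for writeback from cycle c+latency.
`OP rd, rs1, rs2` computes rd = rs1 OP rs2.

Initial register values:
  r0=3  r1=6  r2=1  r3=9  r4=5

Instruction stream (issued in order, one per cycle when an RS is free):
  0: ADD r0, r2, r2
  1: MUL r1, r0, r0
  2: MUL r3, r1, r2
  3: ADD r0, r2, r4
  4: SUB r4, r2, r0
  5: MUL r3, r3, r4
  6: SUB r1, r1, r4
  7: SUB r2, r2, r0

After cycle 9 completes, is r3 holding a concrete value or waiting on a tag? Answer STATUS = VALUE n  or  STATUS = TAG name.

cycle 1: issue ADD r0<-Add1 // r0:Add1,r1:6,r2:1,r3:9,r4:5
cycle 2: issue MUL r1<-Mul1 // r0:Add1,r1:Mul1,r2:1,r3:9,r4:5
cycle 3: issue MUL r3<-Mul2 // r0:Add1,r1:Mul1,r2:1,r3:Mul2,r4:5
cycle 4: CDB Add1=2; issue ADD r0<-Add1 // r0:Add1,r1:Mul1,r2:1,r3:Mul2,r4:5
cycle 5: issue SUB r4<-Add2 // r0:Add1,r1:Mul1,r2:1,r3:Mul2,r4:Add2
cycle 6: stall // r0:Add1,r1:Mul1,r2:1,r3:Mul2,r4:Add2
cycle 7: CDB Add1=6; stall // r0:6,r1:Mul1,r2:1,r3:Mul2,r4:Add2
cycle 8: stall // r0:6,r1:Mul1,r2:1,r3:Mul2,r4:Add2
cycle 9: CDB Mul1=4; issue MUL r3<-Mul1 // r0:6,r1:4,r2:1,r3:Mul1,r4:Add2

STATUS = TAG Mul1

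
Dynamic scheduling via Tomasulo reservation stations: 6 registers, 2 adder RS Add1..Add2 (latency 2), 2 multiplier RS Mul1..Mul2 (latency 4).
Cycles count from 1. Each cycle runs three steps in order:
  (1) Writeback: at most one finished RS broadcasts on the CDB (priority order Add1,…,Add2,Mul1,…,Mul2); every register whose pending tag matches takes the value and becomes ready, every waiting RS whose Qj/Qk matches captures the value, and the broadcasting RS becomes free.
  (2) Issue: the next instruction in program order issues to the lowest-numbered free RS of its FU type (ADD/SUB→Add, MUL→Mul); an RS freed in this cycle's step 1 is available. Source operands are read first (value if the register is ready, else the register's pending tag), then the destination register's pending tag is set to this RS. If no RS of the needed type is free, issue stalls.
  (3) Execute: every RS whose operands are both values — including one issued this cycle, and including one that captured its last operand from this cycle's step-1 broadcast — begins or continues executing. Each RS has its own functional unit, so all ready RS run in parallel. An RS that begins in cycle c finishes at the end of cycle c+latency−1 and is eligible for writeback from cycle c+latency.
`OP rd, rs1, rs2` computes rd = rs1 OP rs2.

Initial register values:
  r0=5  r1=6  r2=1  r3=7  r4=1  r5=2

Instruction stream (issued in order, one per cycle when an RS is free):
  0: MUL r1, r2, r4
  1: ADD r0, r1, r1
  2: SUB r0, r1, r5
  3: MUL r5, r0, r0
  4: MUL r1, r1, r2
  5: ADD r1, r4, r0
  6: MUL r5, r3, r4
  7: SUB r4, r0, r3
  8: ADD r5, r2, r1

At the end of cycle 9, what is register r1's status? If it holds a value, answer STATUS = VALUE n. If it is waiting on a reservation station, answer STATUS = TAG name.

STATUS = TAG Add1

cycle 1: issue MUL r1<-Mul1 // r0:5,r1:Mul1,r2:1,r3:7,r4:1,r5:2
cycle 2: issue ADD r0<-Add1 // r0:Add1,r1:Mul1,r2:1,r3:7,r4:1,r5:2
cycle 3: issue SUB r0<-Add2 // r0:Add2,r1:Mul1,r2:1,r3:7,r4:1,r5:2
cycle 4: issue MUL r5<-Mul2 // r0:Add2,r1:Mul1,r2:1,r3:7,r4:1,r5:Mul2
cycle 5: CDB Mul1=1; issue MUL r1<-Mul1 // r0:Add2,r1:Mul1,r2:1,r3:7,r4:1,r5:Mul2
cycle 6: stall // r0:Add2,r1:Mul1,r2:1,r3:7,r4:1,r5:Mul2
cycle 7: CDB Add1=2; issue ADD r1<-Add1 // r0:Add2,r1:Add1,r2:1,r3:7,r4:1,r5:Mul2
cycle 8: CDB Add2=-1; stall // r0:-1,r1:Add1,r2:1,r3:7,r4:1,r5:Mul2
cycle 9: CDB Mul1=1; issue MUL r5<-Mul1 // r0:-1,r1:Add1,r2:1,r3:7,r4:1,r5:Mul1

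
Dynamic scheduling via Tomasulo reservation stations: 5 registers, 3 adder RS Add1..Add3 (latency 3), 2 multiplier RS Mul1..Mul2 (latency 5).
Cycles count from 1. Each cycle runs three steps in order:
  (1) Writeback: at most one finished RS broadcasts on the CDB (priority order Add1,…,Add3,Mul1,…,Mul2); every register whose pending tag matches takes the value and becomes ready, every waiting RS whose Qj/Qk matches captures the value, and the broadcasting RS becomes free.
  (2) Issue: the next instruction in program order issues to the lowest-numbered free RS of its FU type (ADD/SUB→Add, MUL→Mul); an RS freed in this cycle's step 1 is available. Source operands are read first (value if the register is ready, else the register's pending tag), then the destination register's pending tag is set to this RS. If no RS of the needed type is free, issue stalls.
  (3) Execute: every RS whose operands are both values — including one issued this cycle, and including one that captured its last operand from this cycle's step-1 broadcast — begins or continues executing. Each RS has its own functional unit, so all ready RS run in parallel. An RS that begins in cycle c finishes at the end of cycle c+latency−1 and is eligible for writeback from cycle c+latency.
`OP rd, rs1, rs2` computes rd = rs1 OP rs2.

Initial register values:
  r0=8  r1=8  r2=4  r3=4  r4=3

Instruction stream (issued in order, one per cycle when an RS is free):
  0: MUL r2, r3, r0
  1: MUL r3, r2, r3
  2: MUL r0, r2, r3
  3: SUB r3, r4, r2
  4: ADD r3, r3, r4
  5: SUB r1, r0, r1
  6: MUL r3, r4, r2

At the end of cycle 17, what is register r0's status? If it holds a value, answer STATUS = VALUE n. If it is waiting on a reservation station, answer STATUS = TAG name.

  c1: issue MUL r2<-Mul1  regs: r0:8,r1:8,r2:Mul1,r3:4,r4:3
  c2: issue MUL r3<-Mul2  regs: r0:8,r1:8,r2:Mul1,r3:Mul2,r4:3
  c3: stall  regs: r0:8,r1:8,r2:Mul1,r3:Mul2,r4:3
  c4: stall  regs: r0:8,r1:8,r2:Mul1,r3:Mul2,r4:3
  c5: stall  regs: r0:8,r1:8,r2:Mul1,r3:Mul2,r4:3
  c6: CDB Mul1=32; issue MUL r0<-Mul1  regs: r0:Mul1,r1:8,r2:32,r3:Mul2,r4:3
  c7: issue SUB r3<-Add1  regs: r0:Mul1,r1:8,r2:32,r3:Add1,r4:3
  c8: issue ADD r3<-Add2  regs: r0:Mul1,r1:8,r2:32,r3:Add2,r4:3
  c9: issue SUB r1<-Add3  regs: r0:Mul1,r1:Add3,r2:32,r3:Add2,r4:3
  c10: CDB Add1=-29; stall  regs: r0:Mul1,r1:Add3,r2:32,r3:Add2,r4:3
  c11: CDB Mul2=128; issue MUL r3<-Mul2  regs: r0:Mul1,r1:Add3,r2:32,r3:Mul2,r4:3
  c12: -  regs: r0:Mul1,r1:Add3,r2:32,r3:Mul2,r4:3
  c13: CDB Add2=-26  regs: r0:Mul1,r1:Add3,r2:32,r3:Mul2,r4:3
  c14: -  regs: r0:Mul1,r1:Add3,r2:32,r3:Mul2,r4:3
  c15: -  regs: r0:Mul1,r1:Add3,r2:32,r3:Mul2,r4:3
  c16: CDB Mul1=4096  regs: r0:4096,r1:Add3,r2:32,r3:Mul2,r4:3
  c17: CDB Mul2=96  regs: r0:4096,r1:Add3,r2:32,r3:96,r4:3

STATUS = VALUE 4096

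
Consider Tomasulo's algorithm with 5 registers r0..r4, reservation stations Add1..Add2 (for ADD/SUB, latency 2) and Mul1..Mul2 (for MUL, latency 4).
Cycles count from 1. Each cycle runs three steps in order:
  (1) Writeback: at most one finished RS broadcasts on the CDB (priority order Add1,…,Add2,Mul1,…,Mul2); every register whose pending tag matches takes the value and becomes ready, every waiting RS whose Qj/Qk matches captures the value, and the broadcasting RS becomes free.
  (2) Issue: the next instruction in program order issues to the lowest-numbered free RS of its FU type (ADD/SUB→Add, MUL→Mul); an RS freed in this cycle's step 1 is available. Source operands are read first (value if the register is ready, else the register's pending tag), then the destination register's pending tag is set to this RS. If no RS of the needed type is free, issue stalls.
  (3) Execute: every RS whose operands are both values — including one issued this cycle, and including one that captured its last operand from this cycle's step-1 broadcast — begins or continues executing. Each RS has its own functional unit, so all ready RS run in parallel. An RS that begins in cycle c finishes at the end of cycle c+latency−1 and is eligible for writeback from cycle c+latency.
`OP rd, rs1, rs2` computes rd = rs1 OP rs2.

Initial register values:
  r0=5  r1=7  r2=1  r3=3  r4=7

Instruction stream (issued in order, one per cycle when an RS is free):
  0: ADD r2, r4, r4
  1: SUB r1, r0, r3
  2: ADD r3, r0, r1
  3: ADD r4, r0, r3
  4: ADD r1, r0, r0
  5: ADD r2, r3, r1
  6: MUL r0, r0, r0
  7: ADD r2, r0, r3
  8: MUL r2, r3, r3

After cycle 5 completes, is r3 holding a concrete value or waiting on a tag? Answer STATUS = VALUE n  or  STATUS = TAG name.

STATUS = TAG Add1

  c1: issue ADD r2<-Add1  regs: r0:5,r1:7,r2:Add1,r3:3,r4:7
  c2: issue SUB r1<-Add2  regs: r0:5,r1:Add2,r2:Add1,r3:3,r4:7
  c3: CDB Add1=14; issue ADD r3<-Add1  regs: r0:5,r1:Add2,r2:14,r3:Add1,r4:7
  c4: CDB Add2=2; issue ADD r4<-Add2  regs: r0:5,r1:2,r2:14,r3:Add1,r4:Add2
  c5: stall  regs: r0:5,r1:2,r2:14,r3:Add1,r4:Add2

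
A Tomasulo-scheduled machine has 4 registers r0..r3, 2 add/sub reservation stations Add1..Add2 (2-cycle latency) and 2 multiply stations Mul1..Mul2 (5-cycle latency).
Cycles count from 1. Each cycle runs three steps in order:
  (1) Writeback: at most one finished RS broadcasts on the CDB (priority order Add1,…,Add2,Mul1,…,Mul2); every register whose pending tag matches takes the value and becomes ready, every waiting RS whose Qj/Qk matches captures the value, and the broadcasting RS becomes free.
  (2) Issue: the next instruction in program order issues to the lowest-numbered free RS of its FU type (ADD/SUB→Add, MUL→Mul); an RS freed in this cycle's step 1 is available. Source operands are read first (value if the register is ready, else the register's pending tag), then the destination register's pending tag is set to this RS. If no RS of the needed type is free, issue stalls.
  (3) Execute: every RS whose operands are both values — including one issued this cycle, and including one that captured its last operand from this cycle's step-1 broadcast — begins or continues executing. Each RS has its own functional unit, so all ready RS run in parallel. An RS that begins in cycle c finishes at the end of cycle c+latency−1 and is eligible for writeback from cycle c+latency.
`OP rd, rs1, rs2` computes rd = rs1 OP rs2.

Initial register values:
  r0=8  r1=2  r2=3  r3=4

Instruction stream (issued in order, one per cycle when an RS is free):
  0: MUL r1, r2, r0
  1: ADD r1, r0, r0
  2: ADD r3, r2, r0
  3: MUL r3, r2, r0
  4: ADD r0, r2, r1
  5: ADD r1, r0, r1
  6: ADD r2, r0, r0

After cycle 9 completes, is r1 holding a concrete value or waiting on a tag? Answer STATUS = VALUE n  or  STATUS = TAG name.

c1: issue MUL r1<-Mul1 | r0:8,r1:Mul1,r2:3,r3:4
c2: issue ADD r1<-Add1 | r0:8,r1:Add1,r2:3,r3:4
c3: issue ADD r3<-Add2 | r0:8,r1:Add1,r2:3,r3:Add2
c4: CDB Add1=16; issue MUL r3<-Mul2 | r0:8,r1:16,r2:3,r3:Mul2
c5: CDB Add2=11; issue ADD r0<-Add1 | r0:Add1,r1:16,r2:3,r3:Mul2
c6: CDB Mul1=24; issue ADD r1<-Add2 | r0:Add1,r1:Add2,r2:3,r3:Mul2
c7: CDB Add1=19; issue ADD r2<-Add1 | r0:19,r1:Add2,r2:Add1,r3:Mul2
c8: - | r0:19,r1:Add2,r2:Add1,r3:Mul2
c9: CDB Add1=38 | r0:19,r1:Add2,r2:38,r3:Mul2

STATUS = TAG Add2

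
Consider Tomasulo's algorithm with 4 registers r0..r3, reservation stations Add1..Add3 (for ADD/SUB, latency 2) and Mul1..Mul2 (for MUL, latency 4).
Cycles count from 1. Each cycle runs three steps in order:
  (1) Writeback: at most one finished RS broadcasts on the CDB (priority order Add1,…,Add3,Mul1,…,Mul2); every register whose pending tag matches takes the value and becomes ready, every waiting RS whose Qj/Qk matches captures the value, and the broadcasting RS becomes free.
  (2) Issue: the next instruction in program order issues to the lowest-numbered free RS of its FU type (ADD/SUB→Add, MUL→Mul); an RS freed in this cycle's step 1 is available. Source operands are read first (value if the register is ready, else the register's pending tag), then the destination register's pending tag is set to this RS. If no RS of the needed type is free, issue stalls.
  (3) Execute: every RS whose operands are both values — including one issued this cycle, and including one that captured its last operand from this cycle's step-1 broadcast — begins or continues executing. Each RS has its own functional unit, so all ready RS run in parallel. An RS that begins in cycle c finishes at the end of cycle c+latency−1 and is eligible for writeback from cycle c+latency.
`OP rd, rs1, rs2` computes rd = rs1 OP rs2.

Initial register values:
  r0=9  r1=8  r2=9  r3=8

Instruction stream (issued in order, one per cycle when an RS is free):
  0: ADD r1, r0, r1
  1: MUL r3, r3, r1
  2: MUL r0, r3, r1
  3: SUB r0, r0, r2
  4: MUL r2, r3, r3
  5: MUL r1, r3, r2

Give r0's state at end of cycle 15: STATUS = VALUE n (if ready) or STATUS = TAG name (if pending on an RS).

c1: issue ADD r1<-Add1 | r0:9,r1:Add1,r2:9,r3:8
c2: issue MUL r3<-Mul1 | r0:9,r1:Add1,r2:9,r3:Mul1
c3: CDB Add1=17; issue MUL r0<-Mul2 | r0:Mul2,r1:17,r2:9,r3:Mul1
c4: issue SUB r0<-Add1 | r0:Add1,r1:17,r2:9,r3:Mul1
c5: stall | r0:Add1,r1:17,r2:9,r3:Mul1
c6: stall | r0:Add1,r1:17,r2:9,r3:Mul1
c7: CDB Mul1=136; issue MUL r2<-Mul1 | r0:Add1,r1:17,r2:Mul1,r3:136
c8: stall | r0:Add1,r1:17,r2:Mul1,r3:136
c9: stall | r0:Add1,r1:17,r2:Mul1,r3:136
c10: stall | r0:Add1,r1:17,r2:Mul1,r3:136
c11: CDB Mul1=18496; issue MUL r1<-Mul1 | r0:Add1,r1:Mul1,r2:18496,r3:136
c12: CDB Mul2=2312 | r0:Add1,r1:Mul1,r2:18496,r3:136
c13: - | r0:Add1,r1:Mul1,r2:18496,r3:136
c14: CDB Add1=2303 | r0:2303,r1:Mul1,r2:18496,r3:136
c15: CDB Mul1=2515456 | r0:2303,r1:2515456,r2:18496,r3:136

STATUS = VALUE 2303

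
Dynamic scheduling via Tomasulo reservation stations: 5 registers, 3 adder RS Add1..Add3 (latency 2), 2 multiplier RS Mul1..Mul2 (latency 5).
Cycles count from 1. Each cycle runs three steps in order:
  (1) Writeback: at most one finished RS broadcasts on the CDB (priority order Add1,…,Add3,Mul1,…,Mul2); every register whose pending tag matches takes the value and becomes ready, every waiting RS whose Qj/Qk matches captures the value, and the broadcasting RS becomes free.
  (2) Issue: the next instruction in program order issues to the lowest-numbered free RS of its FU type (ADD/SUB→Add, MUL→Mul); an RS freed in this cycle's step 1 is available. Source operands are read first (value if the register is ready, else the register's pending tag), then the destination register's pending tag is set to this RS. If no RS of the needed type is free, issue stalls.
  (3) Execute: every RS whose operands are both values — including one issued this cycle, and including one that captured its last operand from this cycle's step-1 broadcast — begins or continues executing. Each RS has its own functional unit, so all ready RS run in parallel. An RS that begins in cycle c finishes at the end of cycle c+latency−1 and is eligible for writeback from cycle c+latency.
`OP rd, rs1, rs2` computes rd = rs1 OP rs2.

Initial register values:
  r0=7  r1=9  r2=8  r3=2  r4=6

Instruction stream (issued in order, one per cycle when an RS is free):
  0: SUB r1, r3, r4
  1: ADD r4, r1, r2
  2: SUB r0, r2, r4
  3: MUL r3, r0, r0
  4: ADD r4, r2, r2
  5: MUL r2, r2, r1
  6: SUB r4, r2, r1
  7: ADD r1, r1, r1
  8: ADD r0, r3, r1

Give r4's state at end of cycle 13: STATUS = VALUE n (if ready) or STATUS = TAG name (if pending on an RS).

STATUS = VALUE -28

  c1: issue SUB r1<-Add1  regs: r0:7,r1:Add1,r2:8,r3:2,r4:6
  c2: issue ADD r4<-Add2  regs: r0:7,r1:Add1,r2:8,r3:2,r4:Add2
  c3: CDB Add1=-4; issue SUB r0<-Add1  regs: r0:Add1,r1:-4,r2:8,r3:2,r4:Add2
  c4: issue MUL r3<-Mul1  regs: r0:Add1,r1:-4,r2:8,r3:Mul1,r4:Add2
  c5: CDB Add2=4; issue ADD r4<-Add2  regs: r0:Add1,r1:-4,r2:8,r3:Mul1,r4:Add2
  c6: issue MUL r2<-Mul2  regs: r0:Add1,r1:-4,r2:Mul2,r3:Mul1,r4:Add2
  c7: CDB Add1=4; issue SUB r4<-Add1  regs: r0:4,r1:-4,r2:Mul2,r3:Mul1,r4:Add1
  c8: CDB Add2=16; issue ADD r1<-Add2  regs: r0:4,r1:Add2,r2:Mul2,r3:Mul1,r4:Add1
  c9: issue ADD r0<-Add3  regs: r0:Add3,r1:Add2,r2:Mul2,r3:Mul1,r4:Add1
  c10: CDB Add2=-8  regs: r0:Add3,r1:-8,r2:Mul2,r3:Mul1,r4:Add1
  c11: CDB Mul2=-32  regs: r0:Add3,r1:-8,r2:-32,r3:Mul1,r4:Add1
  c12: CDB Mul1=16  regs: r0:Add3,r1:-8,r2:-32,r3:16,r4:Add1
  c13: CDB Add1=-28  regs: r0:Add3,r1:-8,r2:-32,r3:16,r4:-28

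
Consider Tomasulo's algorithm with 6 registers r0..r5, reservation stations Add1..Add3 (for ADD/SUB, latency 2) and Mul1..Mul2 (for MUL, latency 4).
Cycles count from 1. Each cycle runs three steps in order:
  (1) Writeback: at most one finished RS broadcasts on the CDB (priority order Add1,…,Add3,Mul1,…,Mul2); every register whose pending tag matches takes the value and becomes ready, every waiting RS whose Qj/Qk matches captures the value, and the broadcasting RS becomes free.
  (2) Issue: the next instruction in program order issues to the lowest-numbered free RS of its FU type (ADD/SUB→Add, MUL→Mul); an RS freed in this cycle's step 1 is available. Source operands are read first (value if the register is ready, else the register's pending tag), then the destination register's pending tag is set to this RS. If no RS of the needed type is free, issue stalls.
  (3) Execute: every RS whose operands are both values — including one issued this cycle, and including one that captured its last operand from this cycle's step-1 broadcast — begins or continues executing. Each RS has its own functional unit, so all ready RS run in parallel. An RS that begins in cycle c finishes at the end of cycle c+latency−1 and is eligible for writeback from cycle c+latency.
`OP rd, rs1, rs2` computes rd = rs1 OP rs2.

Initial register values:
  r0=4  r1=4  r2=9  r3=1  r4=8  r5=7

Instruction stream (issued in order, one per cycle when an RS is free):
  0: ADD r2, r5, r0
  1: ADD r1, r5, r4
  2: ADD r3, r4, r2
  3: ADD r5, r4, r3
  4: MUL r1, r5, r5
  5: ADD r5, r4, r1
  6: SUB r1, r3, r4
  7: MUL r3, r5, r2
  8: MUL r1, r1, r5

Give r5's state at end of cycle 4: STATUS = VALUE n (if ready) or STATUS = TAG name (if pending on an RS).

cycle 1: issue ADD r2<-Add1 // r0:4,r1:4,r2:Add1,r3:1,r4:8,r5:7
cycle 2: issue ADD r1<-Add2 // r0:4,r1:Add2,r2:Add1,r3:1,r4:8,r5:7
cycle 3: CDB Add1=11; issue ADD r3<-Add1 // r0:4,r1:Add2,r2:11,r3:Add1,r4:8,r5:7
cycle 4: CDB Add2=15; issue ADD r5<-Add2 // r0:4,r1:15,r2:11,r3:Add1,r4:8,r5:Add2

STATUS = TAG Add2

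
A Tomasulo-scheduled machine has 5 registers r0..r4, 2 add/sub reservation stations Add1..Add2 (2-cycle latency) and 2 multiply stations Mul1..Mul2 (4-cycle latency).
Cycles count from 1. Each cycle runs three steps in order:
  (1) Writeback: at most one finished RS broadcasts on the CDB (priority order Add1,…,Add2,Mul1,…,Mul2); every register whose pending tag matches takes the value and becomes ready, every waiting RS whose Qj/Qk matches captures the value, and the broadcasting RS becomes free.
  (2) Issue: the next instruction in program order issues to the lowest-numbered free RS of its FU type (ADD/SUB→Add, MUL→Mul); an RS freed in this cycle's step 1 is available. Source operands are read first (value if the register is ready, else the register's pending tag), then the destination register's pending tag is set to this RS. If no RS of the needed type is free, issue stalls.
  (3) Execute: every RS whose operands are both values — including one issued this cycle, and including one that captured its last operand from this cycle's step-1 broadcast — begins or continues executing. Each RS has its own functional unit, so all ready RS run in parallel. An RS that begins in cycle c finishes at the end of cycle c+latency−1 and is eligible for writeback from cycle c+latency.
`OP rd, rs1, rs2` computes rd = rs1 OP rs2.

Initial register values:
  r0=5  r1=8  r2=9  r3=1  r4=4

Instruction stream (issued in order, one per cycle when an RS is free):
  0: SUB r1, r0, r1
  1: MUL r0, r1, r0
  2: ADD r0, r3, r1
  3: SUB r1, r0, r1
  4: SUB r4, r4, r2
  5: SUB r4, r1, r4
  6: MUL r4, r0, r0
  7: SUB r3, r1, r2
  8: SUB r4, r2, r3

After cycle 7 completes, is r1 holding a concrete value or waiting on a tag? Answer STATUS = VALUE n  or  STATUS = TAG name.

cycle 1: issue SUB r1<-Add1 // r0:5,r1:Add1,r2:9,r3:1,r4:4
cycle 2: issue MUL r0<-Mul1 // r0:Mul1,r1:Add1,r2:9,r3:1,r4:4
cycle 3: CDB Add1=-3; issue ADD r0<-Add1 // r0:Add1,r1:-3,r2:9,r3:1,r4:4
cycle 4: issue SUB r1<-Add2 // r0:Add1,r1:Add2,r2:9,r3:1,r4:4
cycle 5: CDB Add1=-2; issue SUB r4<-Add1 // r0:-2,r1:Add2,r2:9,r3:1,r4:Add1
cycle 6: stall // r0:-2,r1:Add2,r2:9,r3:1,r4:Add1
cycle 7: CDB Add1=-5; issue SUB r4<-Add1 // r0:-2,r1:Add2,r2:9,r3:1,r4:Add1

STATUS = TAG Add2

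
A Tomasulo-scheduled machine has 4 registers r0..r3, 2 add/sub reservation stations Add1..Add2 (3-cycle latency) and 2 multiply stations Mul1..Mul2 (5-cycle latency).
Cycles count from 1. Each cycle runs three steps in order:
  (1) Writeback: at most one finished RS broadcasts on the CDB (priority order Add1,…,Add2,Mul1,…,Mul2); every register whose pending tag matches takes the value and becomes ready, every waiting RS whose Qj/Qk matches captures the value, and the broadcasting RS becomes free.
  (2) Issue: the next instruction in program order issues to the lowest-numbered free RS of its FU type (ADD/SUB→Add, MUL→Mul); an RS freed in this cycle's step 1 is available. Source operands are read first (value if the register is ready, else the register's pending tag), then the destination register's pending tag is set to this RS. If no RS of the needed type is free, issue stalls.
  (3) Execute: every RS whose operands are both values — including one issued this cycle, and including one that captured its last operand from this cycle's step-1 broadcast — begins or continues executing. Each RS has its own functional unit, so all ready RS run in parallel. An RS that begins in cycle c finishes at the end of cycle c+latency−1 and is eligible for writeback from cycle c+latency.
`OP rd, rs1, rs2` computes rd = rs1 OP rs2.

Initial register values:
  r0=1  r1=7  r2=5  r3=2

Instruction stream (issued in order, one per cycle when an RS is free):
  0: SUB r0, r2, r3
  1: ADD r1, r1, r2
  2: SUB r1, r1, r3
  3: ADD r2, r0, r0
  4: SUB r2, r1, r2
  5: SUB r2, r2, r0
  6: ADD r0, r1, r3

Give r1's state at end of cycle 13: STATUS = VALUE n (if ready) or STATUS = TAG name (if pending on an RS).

STATUS = VALUE 10

c1: issue SUB r0<-Add1 | r0:Add1,r1:7,r2:5,r3:2
c2: issue ADD r1<-Add2 | r0:Add1,r1:Add2,r2:5,r3:2
c3: stall | r0:Add1,r1:Add2,r2:5,r3:2
c4: CDB Add1=3; issue SUB r1<-Add1 | r0:3,r1:Add1,r2:5,r3:2
c5: CDB Add2=12; issue ADD r2<-Add2 | r0:3,r1:Add1,r2:Add2,r3:2
c6: stall | r0:3,r1:Add1,r2:Add2,r3:2
c7: stall | r0:3,r1:Add1,r2:Add2,r3:2
c8: CDB Add1=10; issue SUB r2<-Add1 | r0:3,r1:10,r2:Add1,r3:2
c9: CDB Add2=6; issue SUB r2<-Add2 | r0:3,r1:10,r2:Add2,r3:2
c10: stall | r0:3,r1:10,r2:Add2,r3:2
c11: stall | r0:3,r1:10,r2:Add2,r3:2
c12: CDB Add1=4; issue ADD r0<-Add1 | r0:Add1,r1:10,r2:Add2,r3:2
c13: - | r0:Add1,r1:10,r2:Add2,r3:2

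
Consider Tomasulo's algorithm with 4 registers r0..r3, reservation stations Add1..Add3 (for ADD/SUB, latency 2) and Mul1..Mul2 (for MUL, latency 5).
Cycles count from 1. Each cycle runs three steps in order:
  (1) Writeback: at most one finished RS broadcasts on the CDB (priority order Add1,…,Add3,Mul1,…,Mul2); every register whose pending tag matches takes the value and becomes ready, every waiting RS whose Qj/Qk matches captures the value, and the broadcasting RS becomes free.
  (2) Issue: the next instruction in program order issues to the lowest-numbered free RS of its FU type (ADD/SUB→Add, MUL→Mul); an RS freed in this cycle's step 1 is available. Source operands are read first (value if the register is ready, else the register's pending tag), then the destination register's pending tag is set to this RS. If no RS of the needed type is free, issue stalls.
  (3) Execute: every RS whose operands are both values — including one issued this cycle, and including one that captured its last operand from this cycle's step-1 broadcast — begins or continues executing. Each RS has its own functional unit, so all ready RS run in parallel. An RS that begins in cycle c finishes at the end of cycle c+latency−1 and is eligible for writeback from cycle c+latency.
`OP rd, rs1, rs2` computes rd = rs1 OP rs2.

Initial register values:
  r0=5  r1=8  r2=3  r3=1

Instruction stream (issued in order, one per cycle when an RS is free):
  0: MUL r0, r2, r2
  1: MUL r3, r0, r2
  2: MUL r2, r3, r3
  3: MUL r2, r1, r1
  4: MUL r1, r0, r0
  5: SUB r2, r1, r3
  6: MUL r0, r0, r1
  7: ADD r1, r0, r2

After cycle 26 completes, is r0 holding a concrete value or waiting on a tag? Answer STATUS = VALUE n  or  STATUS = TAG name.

cycle 1: issue MUL r0<-Mul1 // r0:Mul1,r1:8,r2:3,r3:1
cycle 2: issue MUL r3<-Mul2 // r0:Mul1,r1:8,r2:3,r3:Mul2
cycle 3: stall // r0:Mul1,r1:8,r2:3,r3:Mul2
cycle 4: stall // r0:Mul1,r1:8,r2:3,r3:Mul2
cycle 5: stall // r0:Mul1,r1:8,r2:3,r3:Mul2
cycle 6: CDB Mul1=9; issue MUL r2<-Mul1 // r0:9,r1:8,r2:Mul1,r3:Mul2
cycle 7: stall // r0:9,r1:8,r2:Mul1,r3:Mul2
cycle 8: stall // r0:9,r1:8,r2:Mul1,r3:Mul2
cycle 9: stall // r0:9,r1:8,r2:Mul1,r3:Mul2
cycle 10: stall // r0:9,r1:8,r2:Mul1,r3:Mul2
cycle 11: CDB Mul2=27; issue MUL r2<-Mul2 // r0:9,r1:8,r2:Mul2,r3:27
cycle 12: stall // r0:9,r1:8,r2:Mul2,r3:27
cycle 13: stall // r0:9,r1:8,r2:Mul2,r3:27
cycle 14: stall // r0:9,r1:8,r2:Mul2,r3:27
cycle 15: stall // r0:9,r1:8,r2:Mul2,r3:27
cycle 16: CDB Mul1=729; issue MUL r1<-Mul1 // r0:9,r1:Mul1,r2:Mul2,r3:27
cycle 17: CDB Mul2=64; issue SUB r2<-Add1 // r0:9,r1:Mul1,r2:Add1,r3:27
cycle 18: issue MUL r0<-Mul2 // r0:Mul2,r1:Mul1,r2:Add1,r3:27
cycle 19: issue ADD r1<-Add2 // r0:Mul2,r1:Add2,r2:Add1,r3:27
cycle 20: - // r0:Mul2,r1:Add2,r2:Add1,r3:27
cycle 21: CDB Mul1=81 // r0:Mul2,r1:Add2,r2:Add1,r3:27
cycle 22: - // r0:Mul2,r1:Add2,r2:Add1,r3:27
cycle 23: CDB Add1=54 // r0:Mul2,r1:Add2,r2:54,r3:27
cycle 24: - // r0:Mul2,r1:Add2,r2:54,r3:27
cycle 25: - // r0:Mul2,r1:Add2,r2:54,r3:27
cycle 26: CDB Mul2=729 // r0:729,r1:Add2,r2:54,r3:27

STATUS = VALUE 729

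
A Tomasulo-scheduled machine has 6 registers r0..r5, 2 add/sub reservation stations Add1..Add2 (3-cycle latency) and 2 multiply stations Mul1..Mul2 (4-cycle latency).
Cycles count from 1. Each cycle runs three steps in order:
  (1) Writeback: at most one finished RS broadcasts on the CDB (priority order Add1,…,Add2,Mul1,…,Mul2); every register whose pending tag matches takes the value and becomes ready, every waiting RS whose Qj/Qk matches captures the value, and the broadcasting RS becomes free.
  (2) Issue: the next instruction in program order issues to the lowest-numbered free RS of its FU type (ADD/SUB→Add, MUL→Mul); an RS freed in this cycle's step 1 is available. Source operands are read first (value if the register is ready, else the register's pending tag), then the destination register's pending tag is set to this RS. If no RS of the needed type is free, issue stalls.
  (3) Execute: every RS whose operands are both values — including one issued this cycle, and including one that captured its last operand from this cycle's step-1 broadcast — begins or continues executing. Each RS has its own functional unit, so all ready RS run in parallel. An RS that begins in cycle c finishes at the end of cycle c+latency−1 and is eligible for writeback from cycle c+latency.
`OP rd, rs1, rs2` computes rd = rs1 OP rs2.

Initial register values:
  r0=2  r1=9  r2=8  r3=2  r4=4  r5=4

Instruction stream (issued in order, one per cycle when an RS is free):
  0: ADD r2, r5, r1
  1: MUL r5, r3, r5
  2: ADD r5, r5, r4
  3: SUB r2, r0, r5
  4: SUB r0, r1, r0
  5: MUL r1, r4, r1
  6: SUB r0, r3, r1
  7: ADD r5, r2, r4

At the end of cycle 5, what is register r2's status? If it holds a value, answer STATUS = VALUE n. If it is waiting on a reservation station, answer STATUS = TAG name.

c1: issue ADD r2<-Add1 | r0:2,r1:9,r2:Add1,r3:2,r4:4,r5:4
c2: issue MUL r5<-Mul1 | r0:2,r1:9,r2:Add1,r3:2,r4:4,r5:Mul1
c3: issue ADD r5<-Add2 | r0:2,r1:9,r2:Add1,r3:2,r4:4,r5:Add2
c4: CDB Add1=13; issue SUB r2<-Add1 | r0:2,r1:9,r2:Add1,r3:2,r4:4,r5:Add2
c5: stall | r0:2,r1:9,r2:Add1,r3:2,r4:4,r5:Add2

STATUS = TAG Add1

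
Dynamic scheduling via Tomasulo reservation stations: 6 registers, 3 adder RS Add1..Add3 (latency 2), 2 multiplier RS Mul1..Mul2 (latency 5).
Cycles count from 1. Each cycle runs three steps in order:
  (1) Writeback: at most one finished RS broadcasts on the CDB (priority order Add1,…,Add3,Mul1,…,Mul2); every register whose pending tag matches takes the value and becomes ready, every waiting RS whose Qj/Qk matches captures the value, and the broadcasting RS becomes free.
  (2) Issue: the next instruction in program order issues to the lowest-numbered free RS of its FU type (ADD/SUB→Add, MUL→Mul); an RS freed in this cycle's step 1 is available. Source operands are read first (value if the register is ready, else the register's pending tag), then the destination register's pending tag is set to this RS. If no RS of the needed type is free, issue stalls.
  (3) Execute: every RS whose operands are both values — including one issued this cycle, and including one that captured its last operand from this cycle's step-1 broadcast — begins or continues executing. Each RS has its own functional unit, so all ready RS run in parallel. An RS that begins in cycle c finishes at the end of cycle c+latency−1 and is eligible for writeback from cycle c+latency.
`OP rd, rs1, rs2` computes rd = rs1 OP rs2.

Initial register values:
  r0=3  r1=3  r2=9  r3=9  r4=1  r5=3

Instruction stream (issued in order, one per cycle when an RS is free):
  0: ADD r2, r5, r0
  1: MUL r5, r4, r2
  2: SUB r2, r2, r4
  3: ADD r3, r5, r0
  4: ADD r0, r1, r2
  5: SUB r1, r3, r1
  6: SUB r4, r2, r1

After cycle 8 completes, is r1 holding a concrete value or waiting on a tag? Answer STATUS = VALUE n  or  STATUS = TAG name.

STATUS = TAG Add3

c1: issue ADD r2<-Add1 | r0:3,r1:3,r2:Add1,r3:9,r4:1,r5:3
c2: issue MUL r5<-Mul1 | r0:3,r1:3,r2:Add1,r3:9,r4:1,r5:Mul1
c3: CDB Add1=6; issue SUB r2<-Add1 | r0:3,r1:3,r2:Add1,r3:9,r4:1,r5:Mul1
c4: issue ADD r3<-Add2 | r0:3,r1:3,r2:Add1,r3:Add2,r4:1,r5:Mul1
c5: CDB Add1=5; issue ADD r0<-Add1 | r0:Add1,r1:3,r2:5,r3:Add2,r4:1,r5:Mul1
c6: issue SUB r1<-Add3 | r0:Add1,r1:Add3,r2:5,r3:Add2,r4:1,r5:Mul1
c7: CDB Add1=8; issue SUB r4<-Add1 | r0:8,r1:Add3,r2:5,r3:Add2,r4:Add1,r5:Mul1
c8: CDB Mul1=6 | r0:8,r1:Add3,r2:5,r3:Add2,r4:Add1,r5:6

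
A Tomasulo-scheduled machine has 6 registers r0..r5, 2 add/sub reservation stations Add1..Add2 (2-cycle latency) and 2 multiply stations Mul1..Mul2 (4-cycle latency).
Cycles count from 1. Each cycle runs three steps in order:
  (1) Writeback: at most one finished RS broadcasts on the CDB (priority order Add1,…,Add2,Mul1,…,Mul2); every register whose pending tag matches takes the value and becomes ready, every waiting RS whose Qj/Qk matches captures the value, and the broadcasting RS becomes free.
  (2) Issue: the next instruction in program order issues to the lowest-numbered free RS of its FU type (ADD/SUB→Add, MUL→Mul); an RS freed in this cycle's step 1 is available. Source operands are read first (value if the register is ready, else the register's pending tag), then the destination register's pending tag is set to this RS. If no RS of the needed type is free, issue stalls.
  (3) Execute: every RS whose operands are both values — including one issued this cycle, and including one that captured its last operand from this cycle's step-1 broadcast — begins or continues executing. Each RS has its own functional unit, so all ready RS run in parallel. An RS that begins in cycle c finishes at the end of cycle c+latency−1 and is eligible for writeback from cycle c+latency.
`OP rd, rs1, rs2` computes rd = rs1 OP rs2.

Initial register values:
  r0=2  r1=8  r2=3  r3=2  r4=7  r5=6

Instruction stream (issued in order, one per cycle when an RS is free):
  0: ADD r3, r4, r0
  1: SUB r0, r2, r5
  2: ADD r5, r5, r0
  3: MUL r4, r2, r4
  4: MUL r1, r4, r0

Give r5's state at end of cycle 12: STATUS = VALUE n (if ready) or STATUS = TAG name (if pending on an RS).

cycle 1: issue ADD r3<-Add1 // r0:2,r1:8,r2:3,r3:Add1,r4:7,r5:6
cycle 2: issue SUB r0<-Add2 // r0:Add2,r1:8,r2:3,r3:Add1,r4:7,r5:6
cycle 3: CDB Add1=9; issue ADD r5<-Add1 // r0:Add2,r1:8,r2:3,r3:9,r4:7,r5:Add1
cycle 4: CDB Add2=-3; issue MUL r4<-Mul1 // r0:-3,r1:8,r2:3,r3:9,r4:Mul1,r5:Add1
cycle 5: issue MUL r1<-Mul2 // r0:-3,r1:Mul2,r2:3,r3:9,r4:Mul1,r5:Add1
cycle 6: CDB Add1=3 // r0:-3,r1:Mul2,r2:3,r3:9,r4:Mul1,r5:3
cycle 7: - // r0:-3,r1:Mul2,r2:3,r3:9,r4:Mul1,r5:3
cycle 8: CDB Mul1=21 // r0:-3,r1:Mul2,r2:3,r3:9,r4:21,r5:3
cycle 9: - // r0:-3,r1:Mul2,r2:3,r3:9,r4:21,r5:3
cycle 10: - // r0:-3,r1:Mul2,r2:3,r3:9,r4:21,r5:3
cycle 11: - // r0:-3,r1:Mul2,r2:3,r3:9,r4:21,r5:3
cycle 12: CDB Mul2=-63 // r0:-3,r1:-63,r2:3,r3:9,r4:21,r5:3

STATUS = VALUE 3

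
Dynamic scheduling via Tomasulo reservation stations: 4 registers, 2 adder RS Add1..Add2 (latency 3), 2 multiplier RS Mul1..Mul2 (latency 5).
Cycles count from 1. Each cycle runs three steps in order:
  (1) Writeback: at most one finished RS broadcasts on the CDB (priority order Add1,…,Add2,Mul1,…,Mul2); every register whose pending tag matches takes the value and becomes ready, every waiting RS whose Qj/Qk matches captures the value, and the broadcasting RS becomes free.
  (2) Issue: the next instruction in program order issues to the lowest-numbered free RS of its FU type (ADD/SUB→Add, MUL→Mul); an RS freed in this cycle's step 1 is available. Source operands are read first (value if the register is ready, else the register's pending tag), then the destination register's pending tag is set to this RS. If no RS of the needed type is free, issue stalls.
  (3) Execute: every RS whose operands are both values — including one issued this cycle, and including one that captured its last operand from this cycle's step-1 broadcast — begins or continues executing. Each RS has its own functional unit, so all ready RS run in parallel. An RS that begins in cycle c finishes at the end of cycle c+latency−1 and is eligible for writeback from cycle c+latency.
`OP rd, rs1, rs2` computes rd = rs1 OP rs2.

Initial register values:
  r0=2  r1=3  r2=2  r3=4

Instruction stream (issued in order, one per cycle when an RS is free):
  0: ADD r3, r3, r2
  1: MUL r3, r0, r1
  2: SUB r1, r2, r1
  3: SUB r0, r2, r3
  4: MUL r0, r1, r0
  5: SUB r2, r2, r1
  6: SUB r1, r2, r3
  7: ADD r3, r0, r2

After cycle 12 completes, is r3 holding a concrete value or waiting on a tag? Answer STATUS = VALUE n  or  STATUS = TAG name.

cycle 1: issue ADD r3<-Add1 // r0:2,r1:3,r2:2,r3:Add1
cycle 2: issue MUL r3<-Mul1 // r0:2,r1:3,r2:2,r3:Mul1
cycle 3: issue SUB r1<-Add2 // r0:2,r1:Add2,r2:2,r3:Mul1
cycle 4: CDB Add1=6; issue SUB r0<-Add1 // r0:Add1,r1:Add2,r2:2,r3:Mul1
cycle 5: issue MUL r0<-Mul2 // r0:Mul2,r1:Add2,r2:2,r3:Mul1
cycle 6: CDB Add2=-1; issue SUB r2<-Add2 // r0:Mul2,r1:-1,r2:Add2,r3:Mul1
cycle 7: CDB Mul1=6; stall // r0:Mul2,r1:-1,r2:Add2,r3:6
cycle 8: stall // r0:Mul2,r1:-1,r2:Add2,r3:6
cycle 9: CDB Add2=3; issue SUB r1<-Add2 // r0:Mul2,r1:Add2,r2:3,r3:6
cycle 10: CDB Add1=-4; issue ADD r3<-Add1 // r0:Mul2,r1:Add2,r2:3,r3:Add1
cycle 11: - // r0:Mul2,r1:Add2,r2:3,r3:Add1
cycle 12: CDB Add2=-3 // r0:Mul2,r1:-3,r2:3,r3:Add1

STATUS = TAG Add1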